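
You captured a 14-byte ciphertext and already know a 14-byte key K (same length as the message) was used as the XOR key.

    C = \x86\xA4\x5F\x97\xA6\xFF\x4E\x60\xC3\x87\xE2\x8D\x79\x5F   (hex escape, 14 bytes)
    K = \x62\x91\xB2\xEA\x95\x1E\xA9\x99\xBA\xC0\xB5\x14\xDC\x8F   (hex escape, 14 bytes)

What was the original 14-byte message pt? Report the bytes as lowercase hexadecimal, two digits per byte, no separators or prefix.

86 xor 62 = e4
a4 xor 91 = 35
5f xor b2 = ed
97 xor ea = 7d
a6 xor 95 = 33
ff xor 1e = e1
4e xor a9 = e7
60 xor 99 = f9
c3 xor ba = 79
87 xor c0 = 47
e2 xor b5 = 57
8d xor 14 = 99
79 xor dc = a5
5f xor 8f = d0

e435ed7d33e1e7f979475799a5d0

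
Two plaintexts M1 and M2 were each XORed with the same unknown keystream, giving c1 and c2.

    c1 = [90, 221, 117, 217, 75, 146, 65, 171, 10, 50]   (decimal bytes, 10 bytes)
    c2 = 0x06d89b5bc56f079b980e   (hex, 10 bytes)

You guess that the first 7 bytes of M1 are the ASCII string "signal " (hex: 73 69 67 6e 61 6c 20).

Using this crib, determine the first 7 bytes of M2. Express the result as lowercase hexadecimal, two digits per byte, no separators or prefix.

2f6c89ecef9166

First, c1 ⊕ c2 = (M1 ⊕ K) ⊕ (M2 ⊕ K) = M1 ⊕ M2, so the key drops out. Then M2 = (M1 ⊕ M2) ⊕ M1 over the first 7 bytes.
byte 0: (5a xor 06) xor 73 = 5c xor 73 = 2f
byte 1: (dd xor d8) xor 69 = 05 xor 69 = 6c
byte 2: (75 xor 9b) xor 67 = ee xor 67 = 89
byte 3: (d9 xor 5b) xor 6e = 82 xor 6e = ec
byte 4: (4b xor c5) xor 61 = 8e xor 61 = ef
byte 5: (92 xor 6f) xor 6c = fd xor 6c = 91
byte 6: (41 xor 07) xor 20 = 46 xor 20 = 66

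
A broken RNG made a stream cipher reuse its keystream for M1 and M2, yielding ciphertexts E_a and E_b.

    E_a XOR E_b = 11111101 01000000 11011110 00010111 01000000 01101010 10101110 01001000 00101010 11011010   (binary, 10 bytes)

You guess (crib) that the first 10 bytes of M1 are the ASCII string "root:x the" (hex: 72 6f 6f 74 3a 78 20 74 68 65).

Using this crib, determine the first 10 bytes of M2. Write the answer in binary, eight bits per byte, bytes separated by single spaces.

Since E_a ⊕ E_b = M1 ⊕ M2, XORing with the guessed M1 bytes yields the corresponding M2 bytes: M2 = (E_a ⊕ E_b) ⊕ M1.
fd XOR 72 = 8f
40 XOR 6f = 2f
de XOR 6f = b1
17 XOR 74 = 63
40 XOR 3a = 7a
6a XOR 78 = 12
ae XOR 20 = 8e
48 XOR 74 = 3c
2a XOR 68 = 42
da XOR 65 = bf

10001111 00101111 10110001 01100011 01111010 00010010 10001110 00111100 01000010 10111111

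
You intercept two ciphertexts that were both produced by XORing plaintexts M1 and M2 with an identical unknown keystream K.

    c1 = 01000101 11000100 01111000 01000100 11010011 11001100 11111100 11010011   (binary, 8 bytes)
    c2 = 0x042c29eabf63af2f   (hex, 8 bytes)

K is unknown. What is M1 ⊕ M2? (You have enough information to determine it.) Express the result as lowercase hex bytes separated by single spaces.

41 e8 51 ae 6c af 53 fc

c1 ⊕ c2 = (M1 ⊕ K) ⊕ (M2 ⊕ K) = M1 ⊕ M2 — the shared key cancels under XOR.
01000101 ⊕ 00000100 = 01000001
11000100 ⊕ 00101100 = 11101000
01111000 ⊕ 00101001 = 01010001
01000100 ⊕ 11101010 = 10101110
11010011 ⊕ 10111111 = 01101100
11001100 ⊕ 01100011 = 10101111
11111100 ⊕ 10101111 = 01010011
11010011 ⊕ 00101111 = 11111100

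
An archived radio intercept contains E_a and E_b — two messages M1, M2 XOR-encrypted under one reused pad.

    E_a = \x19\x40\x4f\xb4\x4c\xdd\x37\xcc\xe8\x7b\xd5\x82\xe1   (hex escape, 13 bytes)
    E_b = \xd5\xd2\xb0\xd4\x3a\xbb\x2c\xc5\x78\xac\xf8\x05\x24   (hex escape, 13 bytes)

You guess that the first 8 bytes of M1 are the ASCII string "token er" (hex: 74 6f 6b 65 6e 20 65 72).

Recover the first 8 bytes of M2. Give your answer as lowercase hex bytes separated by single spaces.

b8 fd 94 05 18 46 7e 7b

First, E_a ⊕ E_b = (M1 ⊕ K) ⊕ (M2 ⊕ K) = M1 ⊕ M2, so the key drops out. Then M2 = (M1 ⊕ M2) ⊕ M1 over the first 8 bytes.
byte 0: (19 ⊕ d5) ⊕ 74 = cc ⊕ 74 = b8
byte 1: (40 ⊕ d2) ⊕ 6f = 92 ⊕ 6f = fd
byte 2: (4f ⊕ b0) ⊕ 6b = ff ⊕ 6b = 94
byte 3: (b4 ⊕ d4) ⊕ 65 = 60 ⊕ 65 = 05
byte 4: (4c ⊕ 3a) ⊕ 6e = 76 ⊕ 6e = 18
byte 5: (dd ⊕ bb) ⊕ 20 = 66 ⊕ 20 = 46
byte 6: (37 ⊕ 2c) ⊕ 65 = 1b ⊕ 65 = 7e
byte 7: (cc ⊕ c5) ⊕ 72 = 09 ⊕ 72 = 7b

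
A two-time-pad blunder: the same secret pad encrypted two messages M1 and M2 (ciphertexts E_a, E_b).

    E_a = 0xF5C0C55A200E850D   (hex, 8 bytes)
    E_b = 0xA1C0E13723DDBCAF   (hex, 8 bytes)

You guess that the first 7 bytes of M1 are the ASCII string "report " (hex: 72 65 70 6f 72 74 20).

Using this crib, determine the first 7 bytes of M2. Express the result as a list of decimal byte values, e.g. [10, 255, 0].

First, E_a ⊕ E_b = (M1 ⊕ K) ⊕ (M2 ⊕ K) = M1 ⊕ M2, so the key drops out. Then M2 = (M1 ⊕ M2) ⊕ M1 over the first 7 bytes.
byte 0: (f5 XOR a1) XOR 72 = 54 XOR 72 = 26
byte 1: (c0 XOR c0) XOR 65 = 00 XOR 65 = 65
byte 2: (c5 XOR e1) XOR 70 = 24 XOR 70 = 54
byte 3: (5a XOR 37) XOR 6f = 6d XOR 6f = 02
byte 4: (20 XOR 23) XOR 72 = 03 XOR 72 = 71
byte 5: (0e XOR dd) XOR 74 = d3 XOR 74 = a7
byte 6: (85 XOR bc) XOR 20 = 39 XOR 20 = 19

[38, 101, 84, 2, 113, 167, 25]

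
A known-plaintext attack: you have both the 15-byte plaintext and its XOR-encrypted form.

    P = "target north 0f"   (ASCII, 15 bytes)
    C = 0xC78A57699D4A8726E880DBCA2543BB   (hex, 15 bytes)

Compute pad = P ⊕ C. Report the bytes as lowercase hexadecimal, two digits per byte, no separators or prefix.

b3eb250ef83ea74887f2afa20573dd

Since C = P ⊕ pad, XORing both sides with P gives pad = P ⊕ C.
byte 0: 74 XOR c7 = b3
byte 1: 61 XOR 8a = eb
byte 2: 72 XOR 57 = 25
byte 3: 67 XOR 69 = 0e
byte 4: 65 XOR 9d = f8
byte 5: 74 XOR 4a = 3e
byte 6: 20 XOR 87 = a7
byte 7: 6e XOR 26 = 48
byte 8: 6f XOR e8 = 87
byte 9: 72 XOR 80 = f2
byte 10: 74 XOR db = af
byte 11: 68 XOR ca = a2
byte 12: 20 XOR 25 = 05
byte 13: 30 XOR 43 = 73
byte 14: 66 XOR bb = dd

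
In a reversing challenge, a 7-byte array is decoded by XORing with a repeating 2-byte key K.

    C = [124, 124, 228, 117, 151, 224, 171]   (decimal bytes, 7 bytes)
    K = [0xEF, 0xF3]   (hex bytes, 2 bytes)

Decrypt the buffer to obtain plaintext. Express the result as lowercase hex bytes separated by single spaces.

93 8f 0b 86 78 13 44

The 2-byte key repeats, so the effective keystream is ef f3 ef f3 ef f3 ef.
byte 0: 01111100 xor 11101111 = 10010011
byte 1: 01111100 xor 11110011 = 10001111
byte 2: 11100100 xor 11101111 = 00001011
byte 3: 01110101 xor 11110011 = 10000110
byte 4: 10010111 xor 11101111 = 01111000
byte 5: 11100000 xor 11110011 = 00010011
byte 6: 10101011 xor 11101111 = 01000100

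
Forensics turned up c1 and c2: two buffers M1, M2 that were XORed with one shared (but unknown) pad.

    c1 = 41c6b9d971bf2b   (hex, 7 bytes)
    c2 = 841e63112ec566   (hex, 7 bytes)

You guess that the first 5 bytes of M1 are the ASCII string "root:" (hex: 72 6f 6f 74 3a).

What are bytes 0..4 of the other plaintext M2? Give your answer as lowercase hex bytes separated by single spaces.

b7 b7 b5 bc 65

First, c1 ⊕ c2 = (M1 ⊕ K) ⊕ (M2 ⊕ K) = M1 ⊕ M2, so the key drops out. Then M2 = (M1 ⊕ M2) ⊕ M1 over the first 5 bytes.
byte 0: (41 ^ 84) ^ 72 = c5 ^ 72 = b7
byte 1: (c6 ^ 1e) ^ 6f = d8 ^ 6f = b7
byte 2: (b9 ^ 63) ^ 6f = da ^ 6f = b5
byte 3: (d9 ^ 11) ^ 74 = c8 ^ 74 = bc
byte 4: (71 ^ 2e) ^ 3a = 5f ^ 3a = 65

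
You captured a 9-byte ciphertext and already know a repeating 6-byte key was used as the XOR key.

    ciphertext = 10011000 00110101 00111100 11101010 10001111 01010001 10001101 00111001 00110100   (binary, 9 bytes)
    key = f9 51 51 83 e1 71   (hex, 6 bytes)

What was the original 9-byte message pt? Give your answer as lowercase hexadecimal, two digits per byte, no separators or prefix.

61646d696e20746865

The 6-byte key repeats, so the effective keystream is f9 51 51 83 e1 71 f9 51 51.
byte 0: 152 XOR 249 =  97
byte 1:  53 XOR  81 = 100
byte 2:  60 XOR  81 = 109
byte 3: 234 XOR 131 = 105
byte 4: 143 XOR 225 = 110
byte 5:  81 XOR 113 =  32
byte 6: 141 XOR 249 = 116
byte 7:  57 XOR  81 = 104
byte 8:  52 XOR  81 = 101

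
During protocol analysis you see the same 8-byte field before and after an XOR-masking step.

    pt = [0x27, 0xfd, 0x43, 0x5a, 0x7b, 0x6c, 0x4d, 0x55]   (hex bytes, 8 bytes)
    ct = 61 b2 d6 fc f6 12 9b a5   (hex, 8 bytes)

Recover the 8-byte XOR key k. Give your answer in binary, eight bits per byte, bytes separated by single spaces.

Since ct = pt ⊕ k, XORing both sides with pt gives k = pt ⊕ ct.
00100111 XOR 01100001 = 01000110
11111101 XOR 10110010 = 01001111
01000011 XOR 11010110 = 10010101
01011010 XOR 11111100 = 10100110
01111011 XOR 11110110 = 10001101
01101100 XOR 00010010 = 01111110
01001101 XOR 10011011 = 11010110
01010101 XOR 10100101 = 11110000

01000110 01001111 10010101 10100110 10001101 01111110 11010110 11110000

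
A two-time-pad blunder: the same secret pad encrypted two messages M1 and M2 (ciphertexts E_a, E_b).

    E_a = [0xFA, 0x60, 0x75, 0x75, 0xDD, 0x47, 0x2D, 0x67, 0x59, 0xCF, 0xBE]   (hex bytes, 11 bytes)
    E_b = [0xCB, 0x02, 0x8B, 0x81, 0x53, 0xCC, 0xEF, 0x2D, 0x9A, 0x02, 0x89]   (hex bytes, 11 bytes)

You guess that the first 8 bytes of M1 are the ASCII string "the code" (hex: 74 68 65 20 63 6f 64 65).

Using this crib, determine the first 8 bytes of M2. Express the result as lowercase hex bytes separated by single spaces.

45 0a 9b d4 ed e4 a6 2f

First, E_a ⊕ E_b = (M1 ⊕ K) ⊕ (M2 ⊕ K) = M1 ⊕ M2, so the key drops out. Then M2 = (M1 ⊕ M2) ⊕ M1 over the first 8 bytes.
byte 0: (fa XOR cb) XOR 74 = 31 XOR 74 = 45
byte 1: (60 XOR 02) XOR 68 = 62 XOR 68 = 0a
byte 2: (75 XOR 8b) XOR 65 = fe XOR 65 = 9b
byte 3: (75 XOR 81) XOR 20 = f4 XOR 20 = d4
byte 4: (dd XOR 53) XOR 63 = 8e XOR 63 = ed
byte 5: (47 XOR cc) XOR 6f = 8b XOR 6f = e4
byte 6: (2d XOR ef) XOR 64 = c2 XOR 64 = a6
byte 7: (67 XOR 2d) XOR 65 = 4a XOR 65 = 2f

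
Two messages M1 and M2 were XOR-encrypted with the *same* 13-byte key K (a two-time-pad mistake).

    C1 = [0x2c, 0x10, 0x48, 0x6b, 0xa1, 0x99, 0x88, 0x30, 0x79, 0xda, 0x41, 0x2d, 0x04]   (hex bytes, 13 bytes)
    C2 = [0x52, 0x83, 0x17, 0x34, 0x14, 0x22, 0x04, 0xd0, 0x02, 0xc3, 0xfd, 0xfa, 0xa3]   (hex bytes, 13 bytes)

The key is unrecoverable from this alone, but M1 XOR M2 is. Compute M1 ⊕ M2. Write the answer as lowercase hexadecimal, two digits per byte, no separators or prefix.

C1 ⊕ C2 = (M1 ⊕ K) ⊕ (M2 ⊕ K) = M1 ⊕ M2 — the shared key cancels under XOR.
byte 0: 2c ^ 52 = 7e
byte 1: 10 ^ 83 = 93
byte 2: 48 ^ 17 = 5f
byte 3: 6b ^ 34 = 5f
byte 4: a1 ^ 14 = b5
byte 5: 99 ^ 22 = bb
byte 6: 88 ^ 04 = 8c
byte 7: 30 ^ d0 = e0
byte 8: 79 ^ 02 = 7b
byte 9: da ^ c3 = 19
byte 10: 41 ^ fd = bc
byte 11: 2d ^ fa = d7
byte 12: 04 ^ a3 = a7

7e935f5fb5bb8ce07b19bcd7a7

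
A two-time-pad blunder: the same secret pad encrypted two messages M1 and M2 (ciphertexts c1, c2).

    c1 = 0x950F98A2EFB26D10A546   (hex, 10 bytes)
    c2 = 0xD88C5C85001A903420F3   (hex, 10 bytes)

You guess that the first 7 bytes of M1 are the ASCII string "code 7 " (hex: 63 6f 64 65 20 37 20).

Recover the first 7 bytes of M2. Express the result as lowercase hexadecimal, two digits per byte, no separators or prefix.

2eeca042cf9fdd

First, c1 ⊕ c2 = (M1 ⊕ K) ⊕ (M2 ⊕ K) = M1 ⊕ M2, so the key drops out. Then M2 = (M1 ⊕ M2) ⊕ M1 over the first 7 bytes.
byte 0: (95 ^ d8) ^ 63 = 4d ^ 63 = 2e
byte 1: (0f ^ 8c) ^ 6f = 83 ^ 6f = ec
byte 2: (98 ^ 5c) ^ 64 = c4 ^ 64 = a0
byte 3: (a2 ^ 85) ^ 65 = 27 ^ 65 = 42
byte 4: (ef ^ 00) ^ 20 = ef ^ 20 = cf
byte 5: (b2 ^ 1a) ^ 37 = a8 ^ 37 = 9f
byte 6: (6d ^ 90) ^ 20 = fd ^ 20 = dd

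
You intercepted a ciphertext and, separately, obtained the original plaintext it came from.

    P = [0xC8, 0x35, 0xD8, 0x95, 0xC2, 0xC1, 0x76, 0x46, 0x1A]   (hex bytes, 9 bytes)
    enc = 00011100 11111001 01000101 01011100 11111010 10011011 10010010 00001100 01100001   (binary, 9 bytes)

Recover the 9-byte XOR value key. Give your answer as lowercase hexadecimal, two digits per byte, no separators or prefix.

Since enc = P ⊕ key, XORing both sides with P gives key = P ⊕ enc.
c8 ⊕ 1c = d4
35 ⊕ f9 = cc
d8 ⊕ 45 = 9d
95 ⊕ 5c = c9
c2 ⊕ fa = 38
c1 ⊕ 9b = 5a
76 ⊕ 92 = e4
46 ⊕ 0c = 4a
1a ⊕ 61 = 7b

d4cc9dc9385ae44a7b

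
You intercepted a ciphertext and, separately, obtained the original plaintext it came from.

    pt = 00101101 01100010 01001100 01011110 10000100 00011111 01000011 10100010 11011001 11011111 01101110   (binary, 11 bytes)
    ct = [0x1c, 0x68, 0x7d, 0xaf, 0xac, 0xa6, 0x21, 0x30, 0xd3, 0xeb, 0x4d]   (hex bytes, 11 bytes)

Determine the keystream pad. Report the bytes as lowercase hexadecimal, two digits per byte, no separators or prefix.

310a31f128b962920a3423

Since ct = pt ⊕ pad, XORing both sides with pt gives pad = pt ⊕ ct.
byte 0: 00101101 xor 00011100 = 00110001
byte 1: 01100010 xor 01101000 = 00001010
byte 2: 01001100 xor 01111101 = 00110001
byte 3: 01011110 xor 10101111 = 11110001
byte 4: 10000100 xor 10101100 = 00101000
byte 5: 00011111 xor 10100110 = 10111001
byte 6: 01000011 xor 00100001 = 01100010
byte 7: 10100010 xor 00110000 = 10010010
byte 8: 11011001 xor 11010011 = 00001010
byte 9: 11011111 xor 11101011 = 00110100
byte 10: 01101110 xor 01001101 = 00100011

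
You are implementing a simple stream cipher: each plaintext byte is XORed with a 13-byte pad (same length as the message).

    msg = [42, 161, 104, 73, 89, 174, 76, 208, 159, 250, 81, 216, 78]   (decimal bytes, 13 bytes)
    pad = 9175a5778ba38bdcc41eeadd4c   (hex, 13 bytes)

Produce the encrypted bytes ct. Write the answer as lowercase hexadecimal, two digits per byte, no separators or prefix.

XOR is its own inverse, so applying the key byte-wise gives the result directly.
00101010 ^ 10010001 = 10111011
10100001 ^ 01110101 = 11010100
01101000 ^ 10100101 = 11001101
01001001 ^ 01110111 = 00111110
01011001 ^ 10001011 = 11010010
10101110 ^ 10100011 = 00001101
01001100 ^ 10001011 = 11000111
11010000 ^ 11011100 = 00001100
10011111 ^ 11000100 = 01011011
11111010 ^ 00011110 = 11100100
01010001 ^ 11101010 = 10111011
11011000 ^ 11011101 = 00000101
01001110 ^ 01001100 = 00000010

bbd4cd3ed20dc70c5be4bb0502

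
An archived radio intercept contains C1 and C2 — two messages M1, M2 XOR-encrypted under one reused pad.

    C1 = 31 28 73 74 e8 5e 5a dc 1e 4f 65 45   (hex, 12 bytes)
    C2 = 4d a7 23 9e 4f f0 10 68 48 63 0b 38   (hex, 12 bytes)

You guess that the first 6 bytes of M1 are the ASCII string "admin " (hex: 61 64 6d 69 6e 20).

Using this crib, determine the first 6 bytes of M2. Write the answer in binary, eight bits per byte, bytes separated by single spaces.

First, C1 ⊕ C2 = (M1 ⊕ K) ⊕ (M2 ⊕ K) = M1 ⊕ M2, so the key drops out. Then M2 = (M1 ⊕ M2) ⊕ M1 over the first 6 bytes.
byte 0: (31 xor 4d) xor 61 = 7c xor 61 = 1d
byte 1: (28 xor a7) xor 64 = 8f xor 64 = eb
byte 2: (73 xor 23) xor 6d = 50 xor 6d = 3d
byte 3: (74 xor 9e) xor 69 = ea xor 69 = 83
byte 4: (e8 xor 4f) xor 6e = a7 xor 6e = c9
byte 5: (5e xor f0) xor 20 = ae xor 20 = 8e

00011101 11101011 00111101 10000011 11001001 10001110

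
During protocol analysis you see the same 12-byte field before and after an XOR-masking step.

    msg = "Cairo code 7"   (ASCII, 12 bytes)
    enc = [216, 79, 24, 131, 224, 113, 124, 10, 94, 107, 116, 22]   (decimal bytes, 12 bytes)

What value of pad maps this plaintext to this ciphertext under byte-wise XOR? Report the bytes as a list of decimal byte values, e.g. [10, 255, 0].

[155, 46, 113, 241, 143, 81, 31, 101, 58, 14, 84, 33]

Since enc = msg ⊕ pad, XORing both sides with msg gives pad = msg ⊕ enc.
byte 0: 43 ^ d8 = 9b
byte 1: 61 ^ 4f = 2e
byte 2: 69 ^ 18 = 71
byte 3: 72 ^ 83 = f1
byte 4: 6f ^ e0 = 8f
byte 5: 20 ^ 71 = 51
byte 6: 63 ^ 7c = 1f
byte 7: 6f ^ 0a = 65
byte 8: 64 ^ 5e = 3a
byte 9: 65 ^ 6b = 0e
byte 10: 20 ^ 74 = 54
byte 11: 37 ^ 16 = 21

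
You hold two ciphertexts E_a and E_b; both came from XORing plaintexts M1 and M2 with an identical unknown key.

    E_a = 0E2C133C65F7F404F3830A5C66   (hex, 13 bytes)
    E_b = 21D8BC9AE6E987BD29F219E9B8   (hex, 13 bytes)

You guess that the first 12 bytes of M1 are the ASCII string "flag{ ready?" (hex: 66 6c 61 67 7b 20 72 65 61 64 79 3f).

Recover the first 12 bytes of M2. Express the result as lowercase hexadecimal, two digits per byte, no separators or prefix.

First, E_a ⊕ E_b = (M1 ⊕ K) ⊕ (M2 ⊕ K) = M1 ⊕ M2, so the key drops out. Then M2 = (M1 ⊕ M2) ⊕ M1 over the first 12 bytes.
byte 0: (0e XOR 21) XOR 66 = 2f XOR 66 = 49
byte 1: (2c XOR d8) XOR 6c = f4 XOR 6c = 98
byte 2: (13 XOR bc) XOR 61 = af XOR 61 = ce
byte 3: (3c XOR 9a) XOR 67 = a6 XOR 67 = c1
byte 4: (65 XOR e6) XOR 7b = 83 XOR 7b = f8
byte 5: (f7 XOR e9) XOR 20 = 1e XOR 20 = 3e
byte 6: (f4 XOR 87) XOR 72 = 73 XOR 72 = 01
byte 7: (04 XOR bd) XOR 65 = b9 XOR 65 = dc
byte 8: (f3 XOR 29) XOR 61 = da XOR 61 = bb
byte 9: (83 XOR f2) XOR 64 = 71 XOR 64 = 15
byte 10: (0a XOR 19) XOR 79 = 13 XOR 79 = 6a
byte 11: (5c XOR e9) XOR 3f = b5 XOR 3f = 8a

4998cec1f83e01dcbb156a8a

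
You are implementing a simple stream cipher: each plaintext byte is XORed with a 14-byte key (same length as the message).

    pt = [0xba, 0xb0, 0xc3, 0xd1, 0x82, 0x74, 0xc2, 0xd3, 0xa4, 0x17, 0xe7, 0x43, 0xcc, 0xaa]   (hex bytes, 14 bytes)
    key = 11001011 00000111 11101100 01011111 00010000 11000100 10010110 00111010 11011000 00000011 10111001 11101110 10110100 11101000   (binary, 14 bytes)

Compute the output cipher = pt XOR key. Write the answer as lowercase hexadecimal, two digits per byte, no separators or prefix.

byte 0: ba XOR cb = 71
byte 1: b0 XOR 07 = b7
byte 2: c3 XOR ec = 2f
byte 3: d1 XOR 5f = 8e
byte 4: 82 XOR 10 = 92
byte 5: 74 XOR c4 = b0
byte 6: c2 XOR 96 = 54
byte 7: d3 XOR 3a = e9
byte 8: a4 XOR d8 = 7c
byte 9: 17 XOR 03 = 14
byte 10: e7 XOR b9 = 5e
byte 11: 43 XOR ee = ad
byte 12: cc XOR b4 = 78
byte 13: aa XOR e8 = 42

71b72f8e92b054e97c145ead7842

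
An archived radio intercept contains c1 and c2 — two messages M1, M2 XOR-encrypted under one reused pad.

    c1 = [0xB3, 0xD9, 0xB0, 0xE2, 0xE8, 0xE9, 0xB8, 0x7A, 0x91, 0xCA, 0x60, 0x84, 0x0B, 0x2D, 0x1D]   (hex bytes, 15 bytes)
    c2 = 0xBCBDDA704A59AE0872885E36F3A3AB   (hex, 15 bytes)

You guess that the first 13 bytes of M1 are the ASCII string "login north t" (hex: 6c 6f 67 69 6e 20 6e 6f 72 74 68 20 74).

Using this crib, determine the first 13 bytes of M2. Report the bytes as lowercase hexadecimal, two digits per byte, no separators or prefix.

630b0dfbcc90781d913656928c

First, c1 ⊕ c2 = (M1 ⊕ K) ⊕ (M2 ⊕ K) = M1 ⊕ M2, so the key drops out. Then M2 = (M1 ⊕ M2) ⊕ M1 over the first 13 bytes.
byte 0: (b3 ⊕ bc) ⊕ 6c = 0f ⊕ 6c = 63
byte 1: (d9 ⊕ bd) ⊕ 6f = 64 ⊕ 6f = 0b
byte 2: (b0 ⊕ da) ⊕ 67 = 6a ⊕ 67 = 0d
byte 3: (e2 ⊕ 70) ⊕ 69 = 92 ⊕ 69 = fb
byte 4: (e8 ⊕ 4a) ⊕ 6e = a2 ⊕ 6e = cc
byte 5: (e9 ⊕ 59) ⊕ 20 = b0 ⊕ 20 = 90
byte 6: (b8 ⊕ ae) ⊕ 6e = 16 ⊕ 6e = 78
byte 7: (7a ⊕ 08) ⊕ 6f = 72 ⊕ 6f = 1d
byte 8: (91 ⊕ 72) ⊕ 72 = e3 ⊕ 72 = 91
byte 9: (ca ⊕ 88) ⊕ 74 = 42 ⊕ 74 = 36
byte 10: (60 ⊕ 5e) ⊕ 68 = 3e ⊕ 68 = 56
byte 11: (84 ⊕ 36) ⊕ 20 = b2 ⊕ 20 = 92
byte 12: (0b ⊕ f3) ⊕ 74 = f8 ⊕ 74 = 8c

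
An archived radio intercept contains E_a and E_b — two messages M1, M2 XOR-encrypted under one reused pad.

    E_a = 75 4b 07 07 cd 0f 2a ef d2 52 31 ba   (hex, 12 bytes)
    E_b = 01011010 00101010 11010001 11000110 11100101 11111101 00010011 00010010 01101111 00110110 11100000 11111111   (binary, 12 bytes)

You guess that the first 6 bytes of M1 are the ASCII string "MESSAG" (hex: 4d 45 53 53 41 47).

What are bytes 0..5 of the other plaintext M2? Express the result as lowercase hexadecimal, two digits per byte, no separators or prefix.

First, E_a ⊕ E_b = (M1 ⊕ K) ⊕ (M2 ⊕ K) = M1 ⊕ M2, so the key drops out. Then M2 = (M1 ⊕ M2) ⊕ M1 over the first 6 bytes.
byte 0: (75 XOR 5a) XOR 4d = 2f XOR 4d = 62
byte 1: (4b XOR 2a) XOR 45 = 61 XOR 45 = 24
byte 2: (07 XOR d1) XOR 53 = d6 XOR 53 = 85
byte 3: (07 XOR c6) XOR 53 = c1 XOR 53 = 92
byte 4: (cd XOR e5) XOR 41 = 28 XOR 41 = 69
byte 5: (0f XOR fd) XOR 47 = f2 XOR 47 = b5

6224859269b5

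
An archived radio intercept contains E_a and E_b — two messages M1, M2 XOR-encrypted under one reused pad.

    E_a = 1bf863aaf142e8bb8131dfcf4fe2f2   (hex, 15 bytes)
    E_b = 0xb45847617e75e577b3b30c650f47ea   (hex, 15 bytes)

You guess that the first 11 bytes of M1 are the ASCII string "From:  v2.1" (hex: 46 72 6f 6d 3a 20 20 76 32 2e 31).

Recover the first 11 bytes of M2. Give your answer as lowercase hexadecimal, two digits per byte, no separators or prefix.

e9d24ba6b5172dba00ace2

First, E_a ⊕ E_b = (M1 ⊕ K) ⊕ (M2 ⊕ K) = M1 ⊕ M2, so the key drops out. Then M2 = (M1 ⊕ M2) ⊕ M1 over the first 11 bytes.
byte 0: (1b XOR b4) XOR 46 = af XOR 46 = e9
byte 1: (f8 XOR 58) XOR 72 = a0 XOR 72 = d2
byte 2: (63 XOR 47) XOR 6f = 24 XOR 6f = 4b
byte 3: (aa XOR 61) XOR 6d = cb XOR 6d = a6
byte 4: (f1 XOR 7e) XOR 3a = 8f XOR 3a = b5
byte 5: (42 XOR 75) XOR 20 = 37 XOR 20 = 17
byte 6: (e8 XOR e5) XOR 20 = 0d XOR 20 = 2d
byte 7: (bb XOR 77) XOR 76 = cc XOR 76 = ba
byte 8: (81 XOR b3) XOR 32 = 32 XOR 32 = 00
byte 9: (31 XOR b3) XOR 2e = 82 XOR 2e = ac
byte 10: (df XOR 0c) XOR 31 = d3 XOR 31 = e2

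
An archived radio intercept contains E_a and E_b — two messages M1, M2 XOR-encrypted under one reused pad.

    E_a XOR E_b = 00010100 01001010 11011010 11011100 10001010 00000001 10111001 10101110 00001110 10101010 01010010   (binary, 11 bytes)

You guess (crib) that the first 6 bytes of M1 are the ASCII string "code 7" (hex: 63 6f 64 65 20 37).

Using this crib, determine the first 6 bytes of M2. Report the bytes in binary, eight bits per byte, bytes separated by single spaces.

Since E_a ⊕ E_b = M1 ⊕ M2, XORing with the guessed M1 bytes yields the corresponding M2 bytes: M2 = (E_a ⊕ E_b) ⊕ M1.
14 xor 63 = 77
4a xor 6f = 25
da xor 64 = be
dc xor 65 = b9
8a xor 20 = aa
01 xor 37 = 36

01110111 00100101 10111110 10111001 10101010 00110110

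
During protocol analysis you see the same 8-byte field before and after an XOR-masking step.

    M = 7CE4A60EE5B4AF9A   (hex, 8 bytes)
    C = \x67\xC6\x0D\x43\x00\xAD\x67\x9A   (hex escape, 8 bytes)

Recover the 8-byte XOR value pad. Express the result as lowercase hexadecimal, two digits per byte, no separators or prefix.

Since C = M ⊕ pad, XORing both sides with M gives pad = M ⊕ C.
byte 0: 7c ^ 67 = 1b
byte 1: e4 ^ c6 = 22
byte 2: a6 ^ 0d = ab
byte 3: 0e ^ 43 = 4d
byte 4: e5 ^ 00 = e5
byte 5: b4 ^ ad = 19
byte 6: af ^ 67 = c8
byte 7: 9a ^ 9a = 00

1b22ab4de519c800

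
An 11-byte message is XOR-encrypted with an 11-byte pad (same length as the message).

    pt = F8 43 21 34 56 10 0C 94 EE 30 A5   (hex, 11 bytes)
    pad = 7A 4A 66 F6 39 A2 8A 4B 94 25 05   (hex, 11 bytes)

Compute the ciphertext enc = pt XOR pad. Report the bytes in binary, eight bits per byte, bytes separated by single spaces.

10000010 00001001 01000111 11000010 01101111 10110010 10000110 11011111 01111010 00010101 10100000

byte 0: 248 ⊕ 122 = 130
byte 1:  67 ⊕  74 =   9
byte 2:  33 ⊕ 102 =  71
byte 3:  52 ⊕ 246 = 194
byte 4:  86 ⊕  57 = 111
byte 5:  16 ⊕ 162 = 178
byte 6:  12 ⊕ 138 = 134
byte 7: 148 ⊕  75 = 223
byte 8: 238 ⊕ 148 = 122
byte 9:  48 ⊕  37 =  21
byte 10: 165 ⊕   5 = 160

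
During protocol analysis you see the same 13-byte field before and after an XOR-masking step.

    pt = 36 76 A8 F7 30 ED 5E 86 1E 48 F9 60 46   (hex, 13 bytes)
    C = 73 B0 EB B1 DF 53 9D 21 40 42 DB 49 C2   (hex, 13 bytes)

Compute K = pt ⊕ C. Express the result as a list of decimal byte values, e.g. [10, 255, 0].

Since C = pt ⊕ K, XORing both sides with pt gives K = pt ⊕ C.
 54 ⊕ 115 =  69
118 ⊕ 176 = 198
168 ⊕ 235 =  67
247 ⊕ 177 =  70
 48 ⊕ 223 = 239
237 ⊕  83 = 190
 94 ⊕ 157 = 195
134 ⊕  33 = 167
 30 ⊕  64 =  94
 72 ⊕  66 =  10
249 ⊕ 219 =  34
 96 ⊕  73 =  41
 70 ⊕ 194 = 132

[69, 198, 67, 70, 239, 190, 195, 167, 94, 10, 34, 41, 132]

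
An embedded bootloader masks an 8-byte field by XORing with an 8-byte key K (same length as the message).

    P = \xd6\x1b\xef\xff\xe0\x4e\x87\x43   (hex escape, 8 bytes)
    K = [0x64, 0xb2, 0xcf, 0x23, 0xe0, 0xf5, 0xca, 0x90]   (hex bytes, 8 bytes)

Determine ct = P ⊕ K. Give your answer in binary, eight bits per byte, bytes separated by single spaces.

10110010 10101001 00100000 11011100 00000000 10111011 01001101 11010011

d6 XOR 64 = b2
1b XOR b2 = a9
ef XOR cf = 20
ff XOR 23 = dc
e0 XOR e0 = 00
4e XOR f5 = bb
87 XOR ca = 4d
43 XOR 90 = d3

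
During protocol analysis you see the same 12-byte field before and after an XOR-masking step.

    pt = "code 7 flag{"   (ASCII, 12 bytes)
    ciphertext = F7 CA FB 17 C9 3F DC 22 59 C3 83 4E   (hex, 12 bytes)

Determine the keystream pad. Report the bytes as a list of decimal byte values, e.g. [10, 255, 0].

[148, 165, 159, 114, 233, 8, 252, 68, 53, 162, 228, 53]

Since ciphertext = pt ⊕ pad, XORing both sides with pt gives pad = pt ⊕ ciphertext.
63 ⊕ f7 = 94
6f ⊕ ca = a5
64 ⊕ fb = 9f
65 ⊕ 17 = 72
20 ⊕ c9 = e9
37 ⊕ 3f = 08
20 ⊕ dc = fc
66 ⊕ 22 = 44
6c ⊕ 59 = 35
61 ⊕ c3 = a2
67 ⊕ 83 = e4
7b ⊕ 4e = 35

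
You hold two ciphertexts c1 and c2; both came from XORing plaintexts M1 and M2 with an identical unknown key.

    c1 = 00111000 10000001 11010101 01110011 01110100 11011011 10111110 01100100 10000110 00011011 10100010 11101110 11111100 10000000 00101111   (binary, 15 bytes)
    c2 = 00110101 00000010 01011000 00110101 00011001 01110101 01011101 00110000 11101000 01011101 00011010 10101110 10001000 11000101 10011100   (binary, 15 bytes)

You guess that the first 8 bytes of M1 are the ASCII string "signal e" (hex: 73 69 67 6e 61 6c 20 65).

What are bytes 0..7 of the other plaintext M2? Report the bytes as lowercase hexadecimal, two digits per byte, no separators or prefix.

7eeaea280cc2c331

First, c1 ⊕ c2 = (M1 ⊕ K) ⊕ (M2 ⊕ K) = M1 ⊕ M2, so the key drops out. Then M2 = (M1 ⊕ M2) ⊕ M1 over the first 8 bytes.
byte 0: (38 ^ 35) ^ 73 = 0d ^ 73 = 7e
byte 1: (81 ^ 02) ^ 69 = 83 ^ 69 = ea
byte 2: (d5 ^ 58) ^ 67 = 8d ^ 67 = ea
byte 3: (73 ^ 35) ^ 6e = 46 ^ 6e = 28
byte 4: (74 ^ 19) ^ 61 = 6d ^ 61 = 0c
byte 5: (db ^ 75) ^ 6c = ae ^ 6c = c2
byte 6: (be ^ 5d) ^ 20 = e3 ^ 20 = c3
byte 7: (64 ^ 30) ^ 65 = 54 ^ 65 = 31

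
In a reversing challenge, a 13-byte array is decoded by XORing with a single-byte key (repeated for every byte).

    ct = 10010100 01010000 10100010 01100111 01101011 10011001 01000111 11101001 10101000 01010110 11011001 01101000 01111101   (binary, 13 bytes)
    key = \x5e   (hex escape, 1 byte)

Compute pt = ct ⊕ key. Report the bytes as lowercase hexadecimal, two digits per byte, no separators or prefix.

The 1-byte key repeats, so the effective keystream is 5e 5e 5e 5e 5e 5e 5e 5e 5e 5e 5e 5e 5e.
byte 0: 94 XOR 5e = ca
byte 1: 50 XOR 5e = 0e
byte 2: a2 XOR 5e = fc
byte 3: 67 XOR 5e = 39
byte 4: 6b XOR 5e = 35
byte 5: 99 XOR 5e = c7
byte 6: 47 XOR 5e = 19
byte 7: e9 XOR 5e = b7
byte 8: a8 XOR 5e = f6
byte 9: 56 XOR 5e = 08
byte 10: d9 XOR 5e = 87
byte 11: 68 XOR 5e = 36
byte 12: 7d XOR 5e = 23

ca0efc3935c719b7f608873623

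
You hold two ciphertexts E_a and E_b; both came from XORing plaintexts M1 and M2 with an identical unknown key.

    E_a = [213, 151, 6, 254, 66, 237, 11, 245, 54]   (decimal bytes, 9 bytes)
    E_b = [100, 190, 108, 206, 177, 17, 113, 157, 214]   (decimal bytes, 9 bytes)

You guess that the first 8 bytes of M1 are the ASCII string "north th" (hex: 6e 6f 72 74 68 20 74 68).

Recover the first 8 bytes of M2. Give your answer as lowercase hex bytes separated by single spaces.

First, E_a ⊕ E_b = (M1 ⊕ K) ⊕ (M2 ⊕ K) = M1 ⊕ M2, so the key drops out. Then M2 = (M1 ⊕ M2) ⊕ M1 over the first 8 bytes.
byte 0: (d5 ^ 64) ^ 6e = b1 ^ 6e = df
byte 1: (97 ^ be) ^ 6f = 29 ^ 6f = 46
byte 2: (06 ^ 6c) ^ 72 = 6a ^ 72 = 18
byte 3: (fe ^ ce) ^ 74 = 30 ^ 74 = 44
byte 4: (42 ^ b1) ^ 68 = f3 ^ 68 = 9b
byte 5: (ed ^ 11) ^ 20 = fc ^ 20 = dc
byte 6: (0b ^ 71) ^ 74 = 7a ^ 74 = 0e
byte 7: (f5 ^ 9d) ^ 68 = 68 ^ 68 = 00

df 46 18 44 9b dc 0e 00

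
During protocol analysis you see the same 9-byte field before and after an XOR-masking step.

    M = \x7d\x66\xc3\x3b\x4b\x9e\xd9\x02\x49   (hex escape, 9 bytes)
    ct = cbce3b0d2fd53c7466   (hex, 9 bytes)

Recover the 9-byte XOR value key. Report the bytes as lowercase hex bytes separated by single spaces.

b6 a8 f8 36 64 4b e5 76 2f

Since ct = M ⊕ key, XORing both sides with M gives key = M ⊕ ct.
01111101 xor 11001011 = 10110110
01100110 xor 11001110 = 10101000
11000011 xor 00111011 = 11111000
00111011 xor 00001101 = 00110110
01001011 xor 00101111 = 01100100
10011110 xor 11010101 = 01001011
11011001 xor 00111100 = 11100101
00000010 xor 01110100 = 01110110
01001001 xor 01100110 = 00101111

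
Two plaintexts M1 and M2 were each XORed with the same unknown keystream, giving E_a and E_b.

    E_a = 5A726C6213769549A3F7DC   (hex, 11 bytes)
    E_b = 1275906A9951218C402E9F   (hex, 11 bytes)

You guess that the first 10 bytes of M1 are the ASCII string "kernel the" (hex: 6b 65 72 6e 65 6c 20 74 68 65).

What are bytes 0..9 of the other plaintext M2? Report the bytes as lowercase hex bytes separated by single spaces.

First, E_a ⊕ E_b = (M1 ⊕ K) ⊕ (M2 ⊕ K) = M1 ⊕ M2, so the key drops out. Then M2 = (M1 ⊕ M2) ⊕ M1 over the first 10 bytes.
byte 0: (5a xor 12) xor 6b = 48 xor 6b = 23
byte 1: (72 xor 75) xor 65 = 07 xor 65 = 62
byte 2: (6c xor 90) xor 72 = fc xor 72 = 8e
byte 3: (62 xor 6a) xor 6e = 08 xor 6e = 66
byte 4: (13 xor 99) xor 65 = 8a xor 65 = ef
byte 5: (76 xor 51) xor 6c = 27 xor 6c = 4b
byte 6: (95 xor 21) xor 20 = b4 xor 20 = 94
byte 7: (49 xor 8c) xor 74 = c5 xor 74 = b1
byte 8: (a3 xor 40) xor 68 = e3 xor 68 = 8b
byte 9: (f7 xor 2e) xor 65 = d9 xor 65 = bc

23 62 8e 66 ef 4b 94 b1 8b bc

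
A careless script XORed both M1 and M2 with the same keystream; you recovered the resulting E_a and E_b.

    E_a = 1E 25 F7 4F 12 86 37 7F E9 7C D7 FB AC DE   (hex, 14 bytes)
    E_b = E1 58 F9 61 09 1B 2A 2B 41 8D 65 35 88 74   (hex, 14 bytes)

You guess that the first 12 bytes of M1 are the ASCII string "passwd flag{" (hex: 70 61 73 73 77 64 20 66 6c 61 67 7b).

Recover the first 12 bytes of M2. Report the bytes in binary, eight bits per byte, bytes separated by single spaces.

10001111 00011100 01111101 01011101 01101100 11111001 00111101 00110010 11000100 10010000 11010101 10110101

First, E_a ⊕ E_b = (M1 ⊕ K) ⊕ (M2 ⊕ K) = M1 ⊕ M2, so the key drops out. Then M2 = (M1 ⊕ M2) ⊕ M1 over the first 12 bytes.
byte 0: (1e XOR e1) XOR 70 = ff XOR 70 = 8f
byte 1: (25 XOR 58) XOR 61 = 7d XOR 61 = 1c
byte 2: (f7 XOR f9) XOR 73 = 0e XOR 73 = 7d
byte 3: (4f XOR 61) XOR 73 = 2e XOR 73 = 5d
byte 4: (12 XOR 09) XOR 77 = 1b XOR 77 = 6c
byte 5: (86 XOR 1b) XOR 64 = 9d XOR 64 = f9
byte 6: (37 XOR 2a) XOR 20 = 1d XOR 20 = 3d
byte 7: (7f XOR 2b) XOR 66 = 54 XOR 66 = 32
byte 8: (e9 XOR 41) XOR 6c = a8 XOR 6c = c4
byte 9: (7c XOR 8d) XOR 61 = f1 XOR 61 = 90
byte 10: (d7 XOR 65) XOR 67 = b2 XOR 67 = d5
byte 11: (fb XOR 35) XOR 7b = ce XOR 7b = b5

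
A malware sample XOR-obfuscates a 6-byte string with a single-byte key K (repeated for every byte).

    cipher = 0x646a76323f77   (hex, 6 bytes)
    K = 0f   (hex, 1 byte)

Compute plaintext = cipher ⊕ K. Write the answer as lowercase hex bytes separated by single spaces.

6b 65 79 3d 30 78

The 1-byte key repeats, so the effective keystream is 0f 0f 0f 0f 0f 0f.
byte 0: 100 xor  15 = 107
byte 1: 106 xor  15 = 101
byte 2: 118 xor  15 = 121
byte 3:  50 xor  15 =  61
byte 4:  63 xor  15 =  48
byte 5: 119 xor  15 = 120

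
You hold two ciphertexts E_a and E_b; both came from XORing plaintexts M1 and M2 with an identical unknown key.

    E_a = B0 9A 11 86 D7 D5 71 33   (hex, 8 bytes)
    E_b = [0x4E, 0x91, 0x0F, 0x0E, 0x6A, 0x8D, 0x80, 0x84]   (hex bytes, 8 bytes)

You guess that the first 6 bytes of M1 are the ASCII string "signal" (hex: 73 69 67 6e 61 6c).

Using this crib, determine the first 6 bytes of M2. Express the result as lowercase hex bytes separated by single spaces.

First, E_a ⊕ E_b = (M1 ⊕ K) ⊕ (M2 ⊕ K) = M1 ⊕ M2, so the key drops out. Then M2 = (M1 ⊕ M2) ⊕ M1 over the first 6 bytes.
byte 0: (b0 ^ 4e) ^ 73 = fe ^ 73 = 8d
byte 1: (9a ^ 91) ^ 69 = 0b ^ 69 = 62
byte 2: (11 ^ 0f) ^ 67 = 1e ^ 67 = 79
byte 3: (86 ^ 0e) ^ 6e = 88 ^ 6e = e6
byte 4: (d7 ^ 6a) ^ 61 = bd ^ 61 = dc
byte 5: (d5 ^ 8d) ^ 6c = 58 ^ 6c = 34

8d 62 79 e6 dc 34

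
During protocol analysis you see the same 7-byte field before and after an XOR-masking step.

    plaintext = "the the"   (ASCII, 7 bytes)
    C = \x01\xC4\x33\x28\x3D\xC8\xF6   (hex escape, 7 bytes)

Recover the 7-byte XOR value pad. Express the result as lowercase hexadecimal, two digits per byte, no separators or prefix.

75ac560849a093

Since C = plaintext ⊕ pad, XORing both sides with plaintext gives pad = plaintext ⊕ C.
byte 0: 74 ^ 01 = 75
byte 1: 68 ^ c4 = ac
byte 2: 65 ^ 33 = 56
byte 3: 20 ^ 28 = 08
byte 4: 74 ^ 3d = 49
byte 5: 68 ^ c8 = a0
byte 6: 65 ^ f6 = 93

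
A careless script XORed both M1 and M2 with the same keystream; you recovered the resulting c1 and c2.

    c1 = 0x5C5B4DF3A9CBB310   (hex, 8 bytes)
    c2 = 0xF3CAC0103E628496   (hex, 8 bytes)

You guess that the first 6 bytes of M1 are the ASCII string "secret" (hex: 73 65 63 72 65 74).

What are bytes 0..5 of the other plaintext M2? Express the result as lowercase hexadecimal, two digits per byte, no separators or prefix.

dcf4ee91f2dd

First, c1 ⊕ c2 = (M1 ⊕ K) ⊕ (M2 ⊕ K) = M1 ⊕ M2, so the key drops out. Then M2 = (M1 ⊕ M2) ⊕ M1 over the first 6 bytes.
byte 0: (5c XOR f3) XOR 73 = af XOR 73 = dc
byte 1: (5b XOR ca) XOR 65 = 91 XOR 65 = f4
byte 2: (4d XOR c0) XOR 63 = 8d XOR 63 = ee
byte 3: (f3 XOR 10) XOR 72 = e3 XOR 72 = 91
byte 4: (a9 XOR 3e) XOR 65 = 97 XOR 65 = f2
byte 5: (cb XOR 62) XOR 74 = a9 XOR 74 = dd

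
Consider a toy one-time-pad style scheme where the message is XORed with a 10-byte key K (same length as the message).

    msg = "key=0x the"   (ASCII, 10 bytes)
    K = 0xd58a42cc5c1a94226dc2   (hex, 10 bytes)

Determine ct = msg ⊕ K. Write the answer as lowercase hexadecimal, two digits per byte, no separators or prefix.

beef3bf16c62b45605a7

XOR is its own inverse, so applying the key byte-wise gives the result directly.
6b ^ d5 = be
65 ^ 8a = ef
79 ^ 42 = 3b
3d ^ cc = f1
30 ^ 5c = 6c
78 ^ 1a = 62
20 ^ 94 = b4
74 ^ 22 = 56
68 ^ 6d = 05
65 ^ c2 = a7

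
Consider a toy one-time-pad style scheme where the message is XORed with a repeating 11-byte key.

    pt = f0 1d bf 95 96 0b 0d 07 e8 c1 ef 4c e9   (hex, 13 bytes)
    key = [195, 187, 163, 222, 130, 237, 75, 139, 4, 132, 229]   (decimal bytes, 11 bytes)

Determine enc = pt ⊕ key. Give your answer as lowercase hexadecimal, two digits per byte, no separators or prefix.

The 11-byte key repeats, so the effective keystream is c3 bb a3 de 82 ed 4b 8b 04 84 e5 c3 bb.
byte 0: 240 XOR 195 =  51
byte 1:  29 XOR 187 = 166
byte 2: 191 XOR 163 =  28
byte 3: 149 XOR 222 =  75
byte 4: 150 XOR 130 =  20
byte 5:  11 XOR 237 = 230
byte 6:  13 XOR  75 =  70
byte 7:   7 XOR 139 = 140
byte 8: 232 XOR   4 = 236
byte 9: 193 XOR 132 =  69
byte 10: 239 XOR 229 =  10
byte 11:  76 XOR 195 = 143
byte 12: 233 XOR 187 =  82

33a61c4b14e6468cec450a8f52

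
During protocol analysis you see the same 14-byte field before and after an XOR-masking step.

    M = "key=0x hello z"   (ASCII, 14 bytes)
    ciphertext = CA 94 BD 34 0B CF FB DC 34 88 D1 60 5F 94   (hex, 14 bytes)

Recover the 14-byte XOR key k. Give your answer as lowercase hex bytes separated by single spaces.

a1 f1 c4 09 3b b7 db b4 51 e4 bd 0f 7f ee

Since ciphertext = M ⊕ k, XORing both sides with M gives k = M ⊕ ciphertext.
byte 0: 107 XOR 202 = 161
byte 1: 101 XOR 148 = 241
byte 2: 121 XOR 189 = 196
byte 3:  61 XOR  52 =   9
byte 4:  48 XOR  11 =  59
byte 5: 120 XOR 207 = 183
byte 6:  32 XOR 251 = 219
byte 7: 104 XOR 220 = 180
byte 8: 101 XOR  52 =  81
byte 9: 108 XOR 136 = 228
byte 10: 108 XOR 209 = 189
byte 11: 111 XOR  96 =  15
byte 12:  32 XOR  95 = 127
byte 13: 122 XOR 148 = 238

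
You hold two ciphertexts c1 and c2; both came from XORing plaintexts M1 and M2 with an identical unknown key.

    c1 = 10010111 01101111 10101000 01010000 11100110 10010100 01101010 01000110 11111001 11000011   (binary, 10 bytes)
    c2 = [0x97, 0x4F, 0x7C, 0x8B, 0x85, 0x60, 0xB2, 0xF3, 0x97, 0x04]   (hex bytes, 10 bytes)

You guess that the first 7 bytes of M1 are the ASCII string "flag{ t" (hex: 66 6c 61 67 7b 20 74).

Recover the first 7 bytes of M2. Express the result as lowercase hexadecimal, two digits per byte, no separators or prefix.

664cb5bc18d4ac

First, c1 ⊕ c2 = (M1 ⊕ K) ⊕ (M2 ⊕ K) = M1 ⊕ M2, so the key drops out. Then M2 = (M1 ⊕ M2) ⊕ M1 over the first 7 bytes.
byte 0: (97 ^ 97) ^ 66 = 00 ^ 66 = 66
byte 1: (6f ^ 4f) ^ 6c = 20 ^ 6c = 4c
byte 2: (a8 ^ 7c) ^ 61 = d4 ^ 61 = b5
byte 3: (50 ^ 8b) ^ 67 = db ^ 67 = bc
byte 4: (e6 ^ 85) ^ 7b = 63 ^ 7b = 18
byte 5: (94 ^ 60) ^ 20 = f4 ^ 20 = d4
byte 6: (6a ^ b2) ^ 74 = d8 ^ 74 = ac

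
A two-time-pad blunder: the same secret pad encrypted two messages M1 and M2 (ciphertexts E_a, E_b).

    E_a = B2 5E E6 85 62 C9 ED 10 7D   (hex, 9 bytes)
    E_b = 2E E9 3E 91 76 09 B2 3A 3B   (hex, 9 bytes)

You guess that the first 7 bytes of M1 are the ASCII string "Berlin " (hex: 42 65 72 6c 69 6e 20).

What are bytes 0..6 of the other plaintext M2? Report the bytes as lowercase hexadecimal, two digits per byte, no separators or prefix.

First, E_a ⊕ E_b = (M1 ⊕ K) ⊕ (M2 ⊕ K) = M1 ⊕ M2, so the key drops out. Then M2 = (M1 ⊕ M2) ⊕ M1 over the first 7 bytes.
byte 0: (b2 xor 2e) xor 42 = 9c xor 42 = de
byte 1: (5e xor e9) xor 65 = b7 xor 65 = d2
byte 2: (e6 xor 3e) xor 72 = d8 xor 72 = aa
byte 3: (85 xor 91) xor 6c = 14 xor 6c = 78
byte 4: (62 xor 76) xor 69 = 14 xor 69 = 7d
byte 5: (c9 xor 09) xor 6e = c0 xor 6e = ae
byte 6: (ed xor b2) xor 20 = 5f xor 20 = 7f

ded2aa787dae7f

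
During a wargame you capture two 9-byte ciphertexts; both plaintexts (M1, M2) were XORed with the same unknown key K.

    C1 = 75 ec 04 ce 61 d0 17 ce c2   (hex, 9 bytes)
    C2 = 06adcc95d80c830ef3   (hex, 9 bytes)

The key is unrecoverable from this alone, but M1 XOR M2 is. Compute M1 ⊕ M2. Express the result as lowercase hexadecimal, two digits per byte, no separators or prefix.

C1 ⊕ C2 = (M1 ⊕ K) ⊕ (M2 ⊕ K) = M1 ⊕ M2 — the shared key cancels under XOR.
75 xor 06 = 73
ec xor ad = 41
04 xor cc = c8
ce xor 95 = 5b
61 xor d8 = b9
d0 xor 0c = dc
17 xor 83 = 94
ce xor 0e = c0
c2 xor f3 = 31

7341c85bb9dc94c031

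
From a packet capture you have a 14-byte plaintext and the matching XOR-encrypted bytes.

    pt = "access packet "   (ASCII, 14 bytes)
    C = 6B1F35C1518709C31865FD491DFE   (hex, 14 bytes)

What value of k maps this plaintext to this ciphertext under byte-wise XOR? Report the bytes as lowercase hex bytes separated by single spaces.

0a 7c 56 a4 22 f4 29 b3 79 06 96 2c 69 de

Since C = pt ⊕ k, XORing both sides with pt gives k = pt ⊕ C.
byte 0: 61 xor 6b = 0a
byte 1: 63 xor 1f = 7c
byte 2: 63 xor 35 = 56
byte 3: 65 xor c1 = a4
byte 4: 73 xor 51 = 22
byte 5: 73 xor 87 = f4
byte 6: 20 xor 09 = 29
byte 7: 70 xor c3 = b3
byte 8: 61 xor 18 = 79
byte 9: 63 xor 65 = 06
byte 10: 6b xor fd = 96
byte 11: 65 xor 49 = 2c
byte 12: 74 xor 1d = 69
byte 13: 20 xor fe = de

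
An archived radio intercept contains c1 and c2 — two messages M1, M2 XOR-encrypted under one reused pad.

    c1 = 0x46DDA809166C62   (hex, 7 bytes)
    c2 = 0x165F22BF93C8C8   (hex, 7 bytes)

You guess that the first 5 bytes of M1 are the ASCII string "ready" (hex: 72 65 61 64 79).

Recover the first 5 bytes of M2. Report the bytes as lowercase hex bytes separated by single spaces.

First, c1 ⊕ c2 = (M1 ⊕ K) ⊕ (M2 ⊕ K) = M1 ⊕ M2, so the key drops out. Then M2 = (M1 ⊕ M2) ⊕ M1 over the first 5 bytes.
byte 0: (46 ^ 16) ^ 72 = 50 ^ 72 = 22
byte 1: (dd ^ 5f) ^ 65 = 82 ^ 65 = e7
byte 2: (a8 ^ 22) ^ 61 = 8a ^ 61 = eb
byte 3: (09 ^ bf) ^ 64 = b6 ^ 64 = d2
byte 4: (16 ^ 93) ^ 79 = 85 ^ 79 = fc

22 e7 eb d2 fc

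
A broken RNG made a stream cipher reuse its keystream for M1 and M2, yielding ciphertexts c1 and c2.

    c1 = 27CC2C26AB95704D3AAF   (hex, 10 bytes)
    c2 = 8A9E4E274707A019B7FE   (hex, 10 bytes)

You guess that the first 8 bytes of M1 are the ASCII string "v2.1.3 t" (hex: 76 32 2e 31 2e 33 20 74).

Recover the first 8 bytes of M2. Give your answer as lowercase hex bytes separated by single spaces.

First, c1 ⊕ c2 = (M1 ⊕ K) ⊕ (M2 ⊕ K) = M1 ⊕ M2, so the key drops out. Then M2 = (M1 ⊕ M2) ⊕ M1 over the first 8 bytes.
byte 0: (27 ^ 8a) ^ 76 = ad ^ 76 = db
byte 1: (cc ^ 9e) ^ 32 = 52 ^ 32 = 60
byte 2: (2c ^ 4e) ^ 2e = 62 ^ 2e = 4c
byte 3: (26 ^ 27) ^ 31 = 01 ^ 31 = 30
byte 4: (ab ^ 47) ^ 2e = ec ^ 2e = c2
byte 5: (95 ^ 07) ^ 33 = 92 ^ 33 = a1
byte 6: (70 ^ a0) ^ 20 = d0 ^ 20 = f0
byte 7: (4d ^ 19) ^ 74 = 54 ^ 74 = 20

db 60 4c 30 c2 a1 f0 20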